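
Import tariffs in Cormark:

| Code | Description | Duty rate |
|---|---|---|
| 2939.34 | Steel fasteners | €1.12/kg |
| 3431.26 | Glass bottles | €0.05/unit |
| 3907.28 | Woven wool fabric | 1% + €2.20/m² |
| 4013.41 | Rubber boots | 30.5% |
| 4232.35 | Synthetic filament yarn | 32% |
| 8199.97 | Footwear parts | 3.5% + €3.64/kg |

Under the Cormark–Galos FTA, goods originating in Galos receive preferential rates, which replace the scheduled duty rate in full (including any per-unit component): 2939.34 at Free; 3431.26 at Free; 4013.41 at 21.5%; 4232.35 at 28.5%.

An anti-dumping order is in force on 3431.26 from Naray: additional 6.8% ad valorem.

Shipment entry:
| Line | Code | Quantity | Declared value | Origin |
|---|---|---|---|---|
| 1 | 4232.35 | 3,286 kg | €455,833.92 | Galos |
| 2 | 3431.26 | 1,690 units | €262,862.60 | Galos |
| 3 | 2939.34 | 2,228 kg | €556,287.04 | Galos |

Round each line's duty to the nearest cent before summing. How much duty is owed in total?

€129,912.67

Line 1 (4232.35, Galos, 3,286 kg, €455,833.92):
Base rate for 4232.35 is 32%.
Origin Galos qualifies under the Cormark–Galos agreement and 4232.35 is covered: preferential rate 28.5% applies instead.
Duty = €455,833.92 × 28.5% = €129,912.67.
Line 2 (3431.26, Galos, 1,690 units, €262,862.60):
Base rate for 3431.26 is €0.05/unit.
Origin Galos qualifies under the Cormark–Galos agreement and 3431.26 is covered: preferential rate Free applies instead.
The additional-duty order on 3431.26 targets Naray, not Galos; it does not apply.
Duty = €262,862.60 × 0% = €0.00.
Line 3 (2939.34, Galos, 2,228 kg, €556,287.04):
Base rate for 2939.34 is €1.12/kg.
Origin Galos qualifies under the Cormark–Galos agreement and 2939.34 is covered: preferential rate Free applies instead.
Duty = €556,287.04 × 0% = €0.00.
Total = €129,912.67 + €0.00 + €0.00 = €129,912.67.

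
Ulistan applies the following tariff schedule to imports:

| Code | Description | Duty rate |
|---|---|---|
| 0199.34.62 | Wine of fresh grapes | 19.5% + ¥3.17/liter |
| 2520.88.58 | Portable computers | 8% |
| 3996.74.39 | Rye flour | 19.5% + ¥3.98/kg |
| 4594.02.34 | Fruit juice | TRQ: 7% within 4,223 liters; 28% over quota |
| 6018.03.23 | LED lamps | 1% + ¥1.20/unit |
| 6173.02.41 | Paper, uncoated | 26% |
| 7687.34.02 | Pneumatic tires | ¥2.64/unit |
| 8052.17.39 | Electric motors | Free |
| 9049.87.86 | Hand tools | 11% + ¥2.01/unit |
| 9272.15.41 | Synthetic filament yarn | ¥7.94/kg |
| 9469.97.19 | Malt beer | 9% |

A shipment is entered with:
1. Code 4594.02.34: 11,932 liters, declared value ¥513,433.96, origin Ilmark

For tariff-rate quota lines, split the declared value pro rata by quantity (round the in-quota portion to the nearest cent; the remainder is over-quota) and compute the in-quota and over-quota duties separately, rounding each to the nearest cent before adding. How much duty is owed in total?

Line 1 (4594.02.34, Ilmark, 11,932 liters, ¥513,433.96):
Code 4594.02.34 is under a tariff-rate quota (threshold 4,223 liters). In-quota: 4,223 liters at 7%; over-quota: 7,709 liters at 28%.
Pro-rata value split: in-quota = ¥513,433.96 × 4,223/11,932 = ¥181,715.69; over-quota = ¥513,433.96 − ¥181,715.69 = ¥331,718.27.
In-quota duty = ¥181,715.69 × 7% = ¥12,720.10. Over-quota duty = ¥331,718.27 × 28% = ¥92,881.12.
Line duty = ¥12,720.10 + ¥92,881.12 = ¥105,601.22.

¥105,601.22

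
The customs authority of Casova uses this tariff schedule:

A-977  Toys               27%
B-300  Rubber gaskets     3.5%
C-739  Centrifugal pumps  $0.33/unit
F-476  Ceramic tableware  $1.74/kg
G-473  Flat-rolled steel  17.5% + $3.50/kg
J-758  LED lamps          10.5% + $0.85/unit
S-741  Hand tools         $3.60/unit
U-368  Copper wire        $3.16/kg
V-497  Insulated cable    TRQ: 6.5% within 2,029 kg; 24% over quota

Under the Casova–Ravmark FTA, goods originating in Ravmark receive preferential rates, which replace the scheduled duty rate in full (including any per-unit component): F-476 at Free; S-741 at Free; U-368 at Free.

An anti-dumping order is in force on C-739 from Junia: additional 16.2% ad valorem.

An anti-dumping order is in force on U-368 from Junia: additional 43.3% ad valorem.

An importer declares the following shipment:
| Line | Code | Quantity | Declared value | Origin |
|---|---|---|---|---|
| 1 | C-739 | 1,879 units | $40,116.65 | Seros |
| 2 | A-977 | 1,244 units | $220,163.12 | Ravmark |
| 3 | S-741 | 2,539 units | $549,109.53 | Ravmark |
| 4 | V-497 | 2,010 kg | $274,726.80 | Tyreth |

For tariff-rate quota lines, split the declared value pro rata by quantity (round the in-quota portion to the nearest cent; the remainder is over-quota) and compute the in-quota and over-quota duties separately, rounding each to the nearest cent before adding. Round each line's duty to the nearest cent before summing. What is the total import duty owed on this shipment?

$77,921.35

Line 1 (C-739, Seros, 1,879 units, $40,116.65):
Base rate for C-739 is $0.33/unit.
The additional-duty order on C-739 targets Junia, not Seros; it does not apply.
Duty = 1,879 × $0.33 = $620.07.
Line 2 (A-977, Ravmark, 1,244 units, $220,163.12):
Base rate for A-977 is 27%.
Origin Ravmark is the FTA partner but A-977 is not on the preference list; base rate stands.
Duty = $220,163.12 × 27% = $59,444.04.
Line 3 (S-741, Ravmark, 2,539 units, $549,109.53):
Base rate for S-741 is $3.60/unit.
Origin Ravmark qualifies under the Casova–Ravmark agreement and S-741 is covered: preferential rate Free applies instead.
Duty = $549,109.53 × 0% = $0.00.
Line 4 (V-497, Tyreth, 2,010 kg, $274,726.80):
Code V-497 is under a tariff-rate quota (threshold 2,029 kg). Quantity 2,010 kg is within the quota, so the in-quota rate 6.5% applies to the full value.
Duty = $274,726.80 × 6.5% = $17,857.24.
Total = $620.07 + $59,444.04 + $0.00 + $17,857.24 = $77,921.35.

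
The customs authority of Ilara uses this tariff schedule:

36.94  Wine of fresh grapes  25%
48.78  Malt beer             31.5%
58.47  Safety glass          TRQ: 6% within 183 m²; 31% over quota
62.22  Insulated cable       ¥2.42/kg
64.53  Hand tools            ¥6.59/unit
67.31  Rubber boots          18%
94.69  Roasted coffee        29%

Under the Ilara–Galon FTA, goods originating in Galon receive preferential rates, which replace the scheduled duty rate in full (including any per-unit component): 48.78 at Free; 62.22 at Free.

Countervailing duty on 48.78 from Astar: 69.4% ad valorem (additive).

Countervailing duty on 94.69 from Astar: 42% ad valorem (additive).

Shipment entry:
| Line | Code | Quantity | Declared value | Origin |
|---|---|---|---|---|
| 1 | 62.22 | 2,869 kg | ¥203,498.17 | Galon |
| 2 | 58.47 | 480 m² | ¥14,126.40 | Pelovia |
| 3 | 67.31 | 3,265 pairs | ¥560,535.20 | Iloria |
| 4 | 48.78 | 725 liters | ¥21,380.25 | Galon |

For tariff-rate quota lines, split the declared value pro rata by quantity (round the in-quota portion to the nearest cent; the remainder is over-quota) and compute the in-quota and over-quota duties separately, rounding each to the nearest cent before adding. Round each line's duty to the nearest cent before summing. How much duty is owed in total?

Line 1 (62.22, Galon, 2,869 kg, ¥203,498.17):
Base rate for 62.22 is ¥2.42/kg.
Origin Galon qualifies under the Ilara–Galon agreement and 62.22 is covered: preferential rate Free applies instead.
Duty = ¥203,498.17 × 0% = ¥0.00.
Line 2 (58.47, Pelovia, 480 m², ¥14,126.40):
Code 58.47 is under a tariff-rate quota (threshold 183 m²). In-quota: 183 m² at 6%; over-quota: 297 m² at 31%.
Pro-rata value split: in-quota = ¥14,126.40 × 183/480 = ¥5,385.69; over-quota = ¥14,126.40 − ¥5,385.69 = ¥8,740.71.
In-quota duty = ¥5,385.69 × 6% = ¥323.14. Over-quota duty = ¥8,740.71 × 31% = ¥2,709.62.
Line duty = ¥323.14 + ¥2,709.62 = ¥3,032.76.
Line 3 (67.31, Iloria, 3,265 pairs, ¥560,535.20):
Base rate for 67.31 is 18%.
Duty = ¥560,535.20 × 18% = ¥100,896.34.
Line 4 (48.78, Galon, 725 liters, ¥21,380.25):
Base rate for 48.78 is 31.5%.
Origin Galon qualifies under the Ilara–Galon agreement and 48.78 is covered: preferential rate Free applies instead.
The additional-duty order on 48.78 targets Astar, not Galon; it does not apply.
Duty = ¥21,380.25 × 0% = ¥0.00.
Total = ¥0.00 + ¥3,032.76 + ¥100,896.34 + ¥0.00 = ¥103,929.10.

¥103,929.10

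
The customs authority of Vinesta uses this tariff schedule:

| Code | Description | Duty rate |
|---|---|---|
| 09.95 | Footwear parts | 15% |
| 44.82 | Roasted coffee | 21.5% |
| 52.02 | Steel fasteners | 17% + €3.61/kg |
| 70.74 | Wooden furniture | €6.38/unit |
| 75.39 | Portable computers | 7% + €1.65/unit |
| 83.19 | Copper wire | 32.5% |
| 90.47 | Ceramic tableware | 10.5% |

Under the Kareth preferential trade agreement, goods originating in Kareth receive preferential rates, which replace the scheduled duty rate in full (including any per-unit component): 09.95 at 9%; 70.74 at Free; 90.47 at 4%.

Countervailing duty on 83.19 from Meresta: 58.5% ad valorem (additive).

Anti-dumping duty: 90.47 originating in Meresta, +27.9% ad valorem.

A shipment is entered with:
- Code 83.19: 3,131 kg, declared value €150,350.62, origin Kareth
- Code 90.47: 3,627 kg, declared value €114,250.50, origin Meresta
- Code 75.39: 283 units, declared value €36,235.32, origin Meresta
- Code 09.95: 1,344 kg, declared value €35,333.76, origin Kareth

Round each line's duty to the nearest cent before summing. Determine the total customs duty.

Line 1 (83.19, Kareth, 3,131 kg, €150,350.62):
Base rate for 83.19 is 32.5%.
Origin Kareth is the FTA partner but 83.19 is not on the preference list; base rate stands.
The additional-duty order on 83.19 targets Meresta, not Kareth; it does not apply.
Duty = €150,350.62 × 32.5% = €48,863.95.
Line 2 (90.47, Meresta, 3,627 kg, €114,250.50):
Base rate for 90.47 is 10.5%.
90.47 has an FTA preferential rate, but origin Meresta is not Kareth; base rate stands.
Additional duty on 90.47 from Meresta: +27.9%. Applied ad valorem rate: 10.5% + 27.9% = 38.4%.
Duty = €114,250.50 × 38.4% = €43,872.19.
Line 3 (75.39, Meresta, 283 units, €36,235.32):
Base rate for 75.39 is 7% + €1.65/unit.
Duty = €36,235.32 × 7% + 283 × €1.65 = €3,003.42.
Line 4 (09.95, Kareth, 1,344 kg, €35,333.76):
Base rate for 09.95 is 15%.
Origin Kareth qualifies under the Vinesta–Kareth agreement and 09.95 is covered: preferential rate 9% applies instead.
Duty = €35,333.76 × 9% = €3,180.04.
Total = €48,863.95 + €43,872.19 + €3,003.42 + €3,180.04 = €98,919.60.

€98,919.60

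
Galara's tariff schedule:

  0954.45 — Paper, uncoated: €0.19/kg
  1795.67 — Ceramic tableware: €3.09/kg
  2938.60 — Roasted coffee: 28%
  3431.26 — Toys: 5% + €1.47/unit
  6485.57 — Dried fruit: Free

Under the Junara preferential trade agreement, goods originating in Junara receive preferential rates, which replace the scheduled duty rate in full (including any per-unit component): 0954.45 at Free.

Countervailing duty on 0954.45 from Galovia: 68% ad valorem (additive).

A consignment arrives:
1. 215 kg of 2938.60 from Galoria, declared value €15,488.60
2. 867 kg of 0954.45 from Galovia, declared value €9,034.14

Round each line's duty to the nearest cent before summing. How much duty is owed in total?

Line 1 (2938.60, Galoria, 215 kg, €15,488.60):
Base rate for 2938.60 is 28%.
Duty = €15,488.60 × 28% = €4,336.81.
Line 2 (0954.45, Galovia, 867 kg, €9,034.14):
Base rate for 0954.45 is €0.19/kg.
0954.45 has an FTA preferential rate, but origin Galovia is not Junara; base rate stands.
Additional duty on 0954.45 from Galovia: +68% ad valorem. Applied ad valorem rate = 68%.
Duty = €9,034.14 × 68% + 867 × €0.19 = €6,307.95.
Total = €4,336.81 + €6,307.95 = €10,644.76.

€10,644.76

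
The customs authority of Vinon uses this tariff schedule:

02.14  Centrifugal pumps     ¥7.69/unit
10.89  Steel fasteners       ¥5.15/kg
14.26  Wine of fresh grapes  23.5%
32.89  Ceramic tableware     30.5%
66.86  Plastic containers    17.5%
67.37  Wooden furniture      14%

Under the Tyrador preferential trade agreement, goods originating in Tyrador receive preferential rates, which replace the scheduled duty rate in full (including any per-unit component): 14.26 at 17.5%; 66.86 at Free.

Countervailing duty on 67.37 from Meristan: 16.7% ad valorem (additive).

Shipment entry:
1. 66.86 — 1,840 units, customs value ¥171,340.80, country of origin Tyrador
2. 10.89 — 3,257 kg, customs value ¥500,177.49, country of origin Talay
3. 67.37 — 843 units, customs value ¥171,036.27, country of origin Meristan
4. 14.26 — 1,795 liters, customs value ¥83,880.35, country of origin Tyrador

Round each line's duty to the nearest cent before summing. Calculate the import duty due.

Line 1 (66.86, Tyrador, 1,840 units, ¥171,340.80):
Base rate for 66.86 is 17.5%.
Origin Tyrador qualifies under the Vinon–Tyrador agreement and 66.86 is covered: preferential rate Free applies instead.
Duty = ¥171,340.80 × 0% = ¥0.00.
Line 2 (10.89, Talay, 3,257 kg, ¥500,177.49):
Base rate for 10.89 is ¥5.15/kg.
Duty = 3,257 × ¥5.15 = ¥16,773.55.
Line 3 (67.37, Meristan, 843 units, ¥171,036.27):
Base rate for 67.37 is 14%.
Additional duty on 67.37 from Meristan: +16.7%. Applied ad valorem rate: 14% + 16.7% = 30.7%.
Duty = ¥171,036.27 × 30.7% = ¥52,508.13.
Line 4 (14.26, Tyrador, 1,795 liters, ¥83,880.35):
Base rate for 14.26 is 23.5%.
Origin Tyrador qualifies under the Vinon–Tyrador agreement and 14.26 is covered: preferential rate 17.5% applies instead.
Duty = ¥83,880.35 × 17.5% = ¥14,679.06.
Total = ¥0.00 + ¥16,773.55 + ¥52,508.13 + ¥14,679.06 = ¥83,960.74.

¥83,960.74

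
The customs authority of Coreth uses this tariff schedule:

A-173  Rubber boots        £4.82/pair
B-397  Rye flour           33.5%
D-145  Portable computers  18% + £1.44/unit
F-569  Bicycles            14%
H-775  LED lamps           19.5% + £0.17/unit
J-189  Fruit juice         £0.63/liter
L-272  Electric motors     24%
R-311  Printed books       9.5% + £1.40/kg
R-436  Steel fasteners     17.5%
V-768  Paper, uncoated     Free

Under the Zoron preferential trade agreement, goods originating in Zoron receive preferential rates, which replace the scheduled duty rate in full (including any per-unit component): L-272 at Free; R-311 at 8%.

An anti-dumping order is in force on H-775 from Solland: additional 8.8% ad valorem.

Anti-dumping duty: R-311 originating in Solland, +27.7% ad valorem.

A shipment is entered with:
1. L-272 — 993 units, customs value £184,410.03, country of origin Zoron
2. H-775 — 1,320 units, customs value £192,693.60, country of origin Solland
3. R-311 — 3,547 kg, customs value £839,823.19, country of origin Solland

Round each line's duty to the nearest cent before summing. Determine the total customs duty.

Line 1 (L-272, Zoron, 993 units, £184,410.03):
Base rate for L-272 is 24%.
Origin Zoron qualifies under the Coreth–Zoron agreement and L-272 is covered: preferential rate Free applies instead.
Duty = £184,410.03 × 0% = £0.00.
Line 2 (H-775, Solland, 1,320 units, £192,693.60):
Base rate for H-775 is 19.5% + £0.17/unit.
Additional duty on H-775 from Solland: +8.8%. Applied ad valorem rate: 19.5% + 8.8% = 28.3%.
Duty = £192,693.60 × 28.3% + 1,320 × £0.17 = £54,756.69.
Line 3 (R-311, Solland, 3,547 kg, £839,823.19):
Base rate for R-311 is 9.5% + £1.40/kg.
R-311 has an FTA preferential rate, but origin Solland is not Zoron; base rate stands.
Additional duty on R-311 from Solland: +27.7%. Applied ad valorem rate: 9.5% + 27.7% = 37.2%.
Duty = £839,823.19 × 37.2% + 3,547 × £1.40 = £317,380.03.
Total = £0.00 + £54,756.69 + £317,380.03 = £372,136.72.

£372,136.72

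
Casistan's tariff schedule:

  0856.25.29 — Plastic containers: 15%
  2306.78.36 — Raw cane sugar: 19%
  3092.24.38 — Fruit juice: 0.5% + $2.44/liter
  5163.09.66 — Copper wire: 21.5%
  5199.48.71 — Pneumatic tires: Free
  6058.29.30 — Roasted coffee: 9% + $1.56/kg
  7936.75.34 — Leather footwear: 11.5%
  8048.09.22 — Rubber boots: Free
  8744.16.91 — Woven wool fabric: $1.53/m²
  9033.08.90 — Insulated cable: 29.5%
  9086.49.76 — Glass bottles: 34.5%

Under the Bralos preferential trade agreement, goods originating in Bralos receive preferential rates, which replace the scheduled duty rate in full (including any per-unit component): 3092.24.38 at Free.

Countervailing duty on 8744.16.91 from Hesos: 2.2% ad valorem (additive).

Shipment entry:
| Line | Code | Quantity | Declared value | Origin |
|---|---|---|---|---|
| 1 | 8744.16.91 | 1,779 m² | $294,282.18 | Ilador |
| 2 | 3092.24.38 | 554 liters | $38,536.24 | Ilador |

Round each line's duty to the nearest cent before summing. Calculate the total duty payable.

Line 1 (8744.16.91, Ilador, 1,779 m², $294,282.18):
Base rate for 8744.16.91 is $1.53/m².
The additional-duty order on 8744.16.91 targets Hesos, not Ilador; it does not apply.
Duty = 1,779 × $1.53 = $2,721.87.
Line 2 (3092.24.38, Ilador, 554 liters, $38,536.24):
Base rate for 3092.24.38 is 0.5% + $2.44/liter.
3092.24.38 has an FTA preferential rate, but origin Ilador is not Bralos; base rate stands.
Duty = $38,536.24 × 0.5% + 554 × $2.44 = $1,544.44.
Total = $2,721.87 + $1,544.44 = $4,266.31.

$4,266.31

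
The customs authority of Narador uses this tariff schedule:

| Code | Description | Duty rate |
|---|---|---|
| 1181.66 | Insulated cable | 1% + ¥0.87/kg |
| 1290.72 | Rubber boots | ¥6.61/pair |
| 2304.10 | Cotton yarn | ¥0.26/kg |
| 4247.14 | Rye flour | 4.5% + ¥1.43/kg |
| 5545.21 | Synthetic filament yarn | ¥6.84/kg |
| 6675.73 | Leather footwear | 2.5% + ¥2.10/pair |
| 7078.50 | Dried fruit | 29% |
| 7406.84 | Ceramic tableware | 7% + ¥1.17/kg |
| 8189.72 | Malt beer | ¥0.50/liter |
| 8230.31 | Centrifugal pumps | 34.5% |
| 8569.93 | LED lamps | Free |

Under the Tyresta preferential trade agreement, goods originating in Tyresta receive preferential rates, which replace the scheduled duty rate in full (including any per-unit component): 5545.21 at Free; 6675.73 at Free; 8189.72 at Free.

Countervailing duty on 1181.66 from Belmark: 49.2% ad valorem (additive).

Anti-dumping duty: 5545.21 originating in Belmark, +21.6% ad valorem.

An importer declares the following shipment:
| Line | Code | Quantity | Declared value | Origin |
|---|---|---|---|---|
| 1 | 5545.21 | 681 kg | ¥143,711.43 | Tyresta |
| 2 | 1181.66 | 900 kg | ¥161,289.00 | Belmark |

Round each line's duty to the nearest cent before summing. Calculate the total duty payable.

¥81,750.08

Line 1 (5545.21, Tyresta, 681 kg, ¥143,711.43):
Base rate for 5545.21 is ¥6.84/kg.
Origin Tyresta qualifies under the Narador–Tyresta agreement and 5545.21 is covered: preferential rate Free applies instead.
The additional-duty order on 5545.21 targets Belmark, not Tyresta; it does not apply.
Duty = ¥143,711.43 × 0% = ¥0.00.
Line 2 (1181.66, Belmark, 900 kg, ¥161,289.00):
Base rate for 1181.66 is 1% + ¥0.87/kg.
Additional duty on 1181.66 from Belmark: +49.2%. Applied ad valorem rate: 1% + 49.2% = 50.2%.
Duty = ¥161,289.00 × 50.2% + 900 × ¥0.87 = ¥81,750.08.
Total = ¥0.00 + ¥81,750.08 = ¥81,750.08.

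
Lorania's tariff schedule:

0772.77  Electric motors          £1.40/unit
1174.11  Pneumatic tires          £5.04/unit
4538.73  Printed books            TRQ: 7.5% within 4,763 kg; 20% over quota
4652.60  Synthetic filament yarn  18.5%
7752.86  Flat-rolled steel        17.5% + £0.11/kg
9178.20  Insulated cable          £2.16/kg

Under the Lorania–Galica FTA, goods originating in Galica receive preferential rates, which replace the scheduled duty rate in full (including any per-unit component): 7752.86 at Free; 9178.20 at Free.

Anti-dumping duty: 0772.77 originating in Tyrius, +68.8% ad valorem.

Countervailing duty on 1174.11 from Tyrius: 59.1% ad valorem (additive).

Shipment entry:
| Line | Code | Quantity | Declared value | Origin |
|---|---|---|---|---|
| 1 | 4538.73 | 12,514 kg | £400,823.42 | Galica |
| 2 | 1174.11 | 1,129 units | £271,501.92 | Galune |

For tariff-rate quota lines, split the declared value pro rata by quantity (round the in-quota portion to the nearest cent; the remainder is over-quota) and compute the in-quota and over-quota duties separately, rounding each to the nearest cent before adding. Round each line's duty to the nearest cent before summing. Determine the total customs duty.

£66,784.99

Line 1 (4538.73, Galica, 12,514 kg, £400,823.42):
Code 4538.73 is under a tariff-rate quota (threshold 4,763 kg). In-quota: 4,763 kg at 7.5%; over-quota: 7,751 kg at 20%.
Pro-rata value split: in-quota = £400,823.42 × 4,763/12,514 = £152,558.89; over-quota = £400,823.42 − £152,558.89 = £248,264.53.
In-quota duty = £152,558.89 × 7.5% = £11,441.92. Over-quota duty = £248,264.53 × 20% = £49,652.91.
Line duty = £11,441.92 + £49,652.91 = £61,094.83.
Line 2 (1174.11, Galune, 1,129 units, £271,501.92):
Base rate for 1174.11 is £5.04/unit.
The additional-duty order on 1174.11 targets Tyrius, not Galune; it does not apply.
Duty = 1,129 × £5.04 = £5,690.16.
Total = £61,094.83 + £5,690.16 = £66,784.99.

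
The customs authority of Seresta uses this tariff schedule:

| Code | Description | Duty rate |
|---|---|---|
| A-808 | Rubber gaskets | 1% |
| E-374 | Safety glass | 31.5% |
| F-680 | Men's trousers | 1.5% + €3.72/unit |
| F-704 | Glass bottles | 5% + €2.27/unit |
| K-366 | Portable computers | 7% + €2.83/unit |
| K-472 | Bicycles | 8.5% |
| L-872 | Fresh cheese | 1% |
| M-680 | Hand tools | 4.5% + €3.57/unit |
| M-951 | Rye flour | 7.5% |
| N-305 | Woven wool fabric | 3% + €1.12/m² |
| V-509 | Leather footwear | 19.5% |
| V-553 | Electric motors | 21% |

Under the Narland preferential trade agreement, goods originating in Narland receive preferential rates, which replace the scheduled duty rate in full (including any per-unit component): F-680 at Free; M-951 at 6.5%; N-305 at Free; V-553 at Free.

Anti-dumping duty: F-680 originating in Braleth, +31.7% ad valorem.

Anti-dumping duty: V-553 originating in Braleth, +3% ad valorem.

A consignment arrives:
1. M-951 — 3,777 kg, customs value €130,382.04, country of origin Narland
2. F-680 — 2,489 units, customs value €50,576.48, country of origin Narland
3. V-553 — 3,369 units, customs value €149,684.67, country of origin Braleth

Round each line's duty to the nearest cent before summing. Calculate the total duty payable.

€44,399.15

Line 1 (M-951, Narland, 3,777 kg, €130,382.04):
Base rate for M-951 is 7.5%.
Origin Narland qualifies under the Seresta–Narland agreement and M-951 is covered: preferential rate 6.5% applies instead.
Duty = €130,382.04 × 6.5% = €8,474.83.
Line 2 (F-680, Narland, 2,489 units, €50,576.48):
Base rate for F-680 is 1.5% + €3.72/unit.
Origin Narland qualifies under the Seresta–Narland agreement and F-680 is covered: preferential rate Free applies instead.
The additional-duty order on F-680 targets Braleth, not Narland; it does not apply.
Duty = €50,576.48 × 0% = €0.00.
Line 3 (V-553, Braleth, 3,369 units, €149,684.67):
Base rate for V-553 is 21%.
V-553 has an FTA preferential rate, but origin Braleth is not Narland; base rate stands.
Additional duty on V-553 from Braleth: +3%. Applied ad valorem rate: 21% + 3% = 24%.
Duty = €149,684.67 × 24% = €35,924.32.
Total = €8,474.83 + €0.00 + €35,924.32 = €44,399.15.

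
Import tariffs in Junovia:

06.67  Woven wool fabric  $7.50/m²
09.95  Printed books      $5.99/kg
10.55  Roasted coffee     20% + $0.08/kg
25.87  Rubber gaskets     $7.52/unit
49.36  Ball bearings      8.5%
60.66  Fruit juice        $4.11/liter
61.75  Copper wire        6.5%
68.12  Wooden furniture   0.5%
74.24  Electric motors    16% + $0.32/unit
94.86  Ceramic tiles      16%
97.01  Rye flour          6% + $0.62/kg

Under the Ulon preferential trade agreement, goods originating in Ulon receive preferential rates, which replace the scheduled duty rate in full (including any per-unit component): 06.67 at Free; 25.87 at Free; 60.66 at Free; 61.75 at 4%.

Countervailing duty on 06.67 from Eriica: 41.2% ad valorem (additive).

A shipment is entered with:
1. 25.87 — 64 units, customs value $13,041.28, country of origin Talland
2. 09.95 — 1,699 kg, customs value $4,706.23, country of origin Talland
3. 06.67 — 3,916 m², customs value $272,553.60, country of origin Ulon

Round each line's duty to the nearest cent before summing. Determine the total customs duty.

Line 1 (25.87, Talland, 64 units, $13,041.28):
Base rate for 25.87 is $7.52/unit.
25.87 has an FTA preferential rate, but origin Talland is not Ulon; base rate stands.
Duty = 64 × $7.52 = $481.28.
Line 2 (09.95, Talland, 1,699 kg, $4,706.23):
Base rate for 09.95 is $5.99/kg.
Duty = 1,699 × $5.99 = $10,177.01.
Line 3 (06.67, Ulon, 3,916 m², $272,553.60):
Base rate for 06.67 is $7.50/m².
Origin Ulon qualifies under the Junovia–Ulon agreement and 06.67 is covered: preferential rate Free applies instead.
The additional-duty order on 06.67 targets Eriica, not Ulon; it does not apply.
Duty = $272,553.60 × 0% = $0.00.
Total = $481.28 + $10,177.01 + $0.00 = $10,658.29.

$10,658.29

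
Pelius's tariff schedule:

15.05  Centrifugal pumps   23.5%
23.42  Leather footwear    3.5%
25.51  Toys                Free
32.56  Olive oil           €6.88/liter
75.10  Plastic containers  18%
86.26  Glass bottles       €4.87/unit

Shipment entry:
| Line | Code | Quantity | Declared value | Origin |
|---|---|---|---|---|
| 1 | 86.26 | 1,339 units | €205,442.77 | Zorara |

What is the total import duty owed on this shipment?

€6,520.93

Line 1 (86.26, Zorara, 1,339 units, €205,442.77):
Base rate for 86.26 is €4.87/unit.
Duty = 1,339 × €4.87 = €6,520.93.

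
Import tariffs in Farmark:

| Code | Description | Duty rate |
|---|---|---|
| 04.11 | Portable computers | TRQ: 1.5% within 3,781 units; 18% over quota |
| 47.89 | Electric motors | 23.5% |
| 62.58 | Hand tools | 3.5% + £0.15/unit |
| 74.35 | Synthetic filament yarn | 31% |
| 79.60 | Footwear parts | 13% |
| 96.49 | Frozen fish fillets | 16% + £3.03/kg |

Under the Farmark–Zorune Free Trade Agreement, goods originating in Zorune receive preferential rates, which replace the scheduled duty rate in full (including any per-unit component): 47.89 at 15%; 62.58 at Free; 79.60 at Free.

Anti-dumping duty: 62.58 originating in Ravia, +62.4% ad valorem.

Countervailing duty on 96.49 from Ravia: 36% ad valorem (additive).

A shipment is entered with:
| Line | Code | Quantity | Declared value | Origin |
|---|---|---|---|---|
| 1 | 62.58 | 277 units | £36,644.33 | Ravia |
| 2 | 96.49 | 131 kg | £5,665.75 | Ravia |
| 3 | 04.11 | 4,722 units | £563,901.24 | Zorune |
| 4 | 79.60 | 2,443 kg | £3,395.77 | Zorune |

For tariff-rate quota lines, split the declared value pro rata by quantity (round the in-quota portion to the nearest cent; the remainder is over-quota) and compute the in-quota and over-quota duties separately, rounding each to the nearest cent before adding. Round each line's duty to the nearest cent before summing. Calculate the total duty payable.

£54,533.55

Line 1 (62.58, Ravia, 277 units, £36,644.33):
Base rate for 62.58 is 3.5% + £0.15/unit.
62.58 has an FTA preferential rate, but origin Ravia is not Zorune; base rate stands.
Additional duty on 62.58 from Ravia: +62.4%. Applied ad valorem rate: 3.5% + 62.4% = 65.9%.
Duty = £36,644.33 × 65.9% + 277 × £0.15 = £24,190.16.
Line 2 (96.49, Ravia, 131 kg, £5,665.75):
Base rate for 96.49 is 16% + £3.03/kg.
Additional duty on 96.49 from Ravia: +36%. Applied ad valorem rate: 16% + 36% = 52%.
Duty = £5,665.75 × 52% + 131 × £3.03 = £3,343.12.
Line 3 (04.11, Zorune, 4,722 units, £563,901.24):
Code 04.11 is under a tariff-rate quota (threshold 3,781 units). In-quota: 3,781 units at 1.5%; over-quota: 941 units at 18%.
Pro-rata value split: in-quota = £563,901.24 × 3,781/4,722 = £451,527.02; over-quota = £563,901.24 − £451,527.02 = £112,374.22.
In-quota duty = £451,527.02 × 1.5% = £6,772.91. Over-quota duty = £112,374.22 × 18% = £20,227.36.
Line duty = £6,772.91 + £20,227.36 = £27,000.27.
Line 4 (79.60, Zorune, 2,443 kg, £3,395.77):
Base rate for 79.60 is 13%.
Origin Zorune qualifies under the Farmark–Zorune agreement and 79.60 is covered: preferential rate Free applies instead.
Duty = £3,395.77 × 0% = £0.00.
Total = £24,190.16 + £3,343.12 + £27,000.27 + £0.00 = £54,533.55.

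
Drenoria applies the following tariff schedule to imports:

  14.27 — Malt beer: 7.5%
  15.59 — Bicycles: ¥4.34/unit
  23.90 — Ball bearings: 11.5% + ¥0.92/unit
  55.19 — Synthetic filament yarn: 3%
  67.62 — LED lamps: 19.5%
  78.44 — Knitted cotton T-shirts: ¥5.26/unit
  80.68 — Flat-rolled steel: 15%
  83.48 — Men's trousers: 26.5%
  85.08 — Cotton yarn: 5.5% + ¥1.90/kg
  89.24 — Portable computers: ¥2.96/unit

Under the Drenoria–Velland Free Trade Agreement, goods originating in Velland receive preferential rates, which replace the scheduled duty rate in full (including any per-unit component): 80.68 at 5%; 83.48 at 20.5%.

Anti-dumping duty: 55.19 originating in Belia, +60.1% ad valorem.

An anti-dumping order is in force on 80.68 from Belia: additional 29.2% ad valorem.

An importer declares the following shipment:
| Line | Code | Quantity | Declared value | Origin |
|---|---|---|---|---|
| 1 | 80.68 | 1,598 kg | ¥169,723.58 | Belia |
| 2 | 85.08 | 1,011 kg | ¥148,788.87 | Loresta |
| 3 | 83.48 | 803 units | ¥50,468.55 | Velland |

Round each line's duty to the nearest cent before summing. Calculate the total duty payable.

Line 1 (80.68, Belia, 1,598 kg, ¥169,723.58):
Base rate for 80.68 is 15%.
80.68 has an FTA preferential rate, but origin Belia is not Velland; base rate stands.
Additional duty on 80.68 from Belia: +29.2%. Applied ad valorem rate: 15% + 29.2% = 44.2%.
Duty = ¥169,723.58 × 44.2% = ¥75,017.82.
Line 2 (85.08, Loresta, 1,011 kg, ¥148,788.87):
Base rate for 85.08 is 5.5% + ¥1.90/kg.
Duty = ¥148,788.87 × 5.5% + 1,011 × ¥1.90 = ¥10,104.29.
Line 3 (83.48, Velland, 803 units, ¥50,468.55):
Base rate for 83.48 is 26.5%.
Origin Velland qualifies under the Drenoria–Velland agreement and 83.48 is covered: preferential rate 20.5% applies instead.
Duty = ¥50,468.55 × 20.5% = ¥10,346.05.
Total = ¥75,017.82 + ¥10,104.29 + ¥10,346.05 = ¥95,468.16.

¥95,468.16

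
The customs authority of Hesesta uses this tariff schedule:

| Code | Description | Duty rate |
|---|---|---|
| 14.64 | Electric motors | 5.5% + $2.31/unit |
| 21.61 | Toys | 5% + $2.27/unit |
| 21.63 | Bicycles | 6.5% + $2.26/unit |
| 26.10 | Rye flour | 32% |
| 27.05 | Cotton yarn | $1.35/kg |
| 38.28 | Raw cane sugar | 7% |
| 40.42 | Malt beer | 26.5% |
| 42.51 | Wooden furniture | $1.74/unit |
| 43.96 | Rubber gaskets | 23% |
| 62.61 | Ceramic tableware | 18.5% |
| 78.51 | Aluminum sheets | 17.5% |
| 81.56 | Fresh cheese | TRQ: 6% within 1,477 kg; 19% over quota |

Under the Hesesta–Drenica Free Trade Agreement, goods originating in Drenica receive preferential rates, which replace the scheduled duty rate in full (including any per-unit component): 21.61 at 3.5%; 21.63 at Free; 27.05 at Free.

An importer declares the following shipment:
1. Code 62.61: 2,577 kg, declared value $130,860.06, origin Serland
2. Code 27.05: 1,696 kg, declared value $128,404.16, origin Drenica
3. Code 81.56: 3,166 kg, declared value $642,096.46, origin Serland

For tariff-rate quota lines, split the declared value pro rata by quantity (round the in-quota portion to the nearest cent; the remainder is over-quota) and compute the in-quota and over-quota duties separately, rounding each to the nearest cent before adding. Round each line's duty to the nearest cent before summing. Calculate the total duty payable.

Line 1 (62.61, Serland, 2,577 kg, $130,860.06):
Base rate for 62.61 is 18.5%.
Duty = $130,860.06 × 18.5% = $24,209.11.
Line 2 (27.05, Drenica, 1,696 kg, $128,404.16):
Base rate for 27.05 is $1.35/kg.
Origin Drenica qualifies under the Hesesta–Drenica agreement and 27.05 is covered: preferential rate Free applies instead.
Duty = $128,404.16 × 0% = $0.00.
Line 3 (81.56, Serland, 3,166 kg, $642,096.46):
Code 81.56 is under a tariff-rate quota (threshold 1,477 kg). In-quota: 1,477 kg at 6%; over-quota: 1,689 kg at 19%.
Pro-rata value split: in-quota = $642,096.46 × 1,477/3,166 = $299,550.37; over-quota = $642,096.46 − $299,550.37 = $342,546.09.
In-quota duty = $299,550.37 × 6% = $17,973.02. Over-quota duty = $342,546.09 × 19% = $65,083.76.
Line duty = $17,973.02 + $65,083.76 = $83,056.78.
Total = $24,209.11 + $0.00 + $83,056.78 = $107,265.89.

$107,265.89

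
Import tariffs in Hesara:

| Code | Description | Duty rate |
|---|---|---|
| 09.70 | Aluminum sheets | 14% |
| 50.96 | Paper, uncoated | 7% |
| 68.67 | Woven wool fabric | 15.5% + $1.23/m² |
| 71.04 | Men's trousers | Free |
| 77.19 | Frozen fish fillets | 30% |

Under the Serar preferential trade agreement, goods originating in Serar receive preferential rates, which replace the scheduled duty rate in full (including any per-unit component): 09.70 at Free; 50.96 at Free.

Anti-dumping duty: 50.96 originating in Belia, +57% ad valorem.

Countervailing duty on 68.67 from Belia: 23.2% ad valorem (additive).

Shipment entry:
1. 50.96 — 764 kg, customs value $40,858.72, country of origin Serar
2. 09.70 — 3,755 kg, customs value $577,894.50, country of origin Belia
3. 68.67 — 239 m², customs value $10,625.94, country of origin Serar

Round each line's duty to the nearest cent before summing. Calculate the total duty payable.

$82,846.22

Line 1 (50.96, Serar, 764 kg, $40,858.72):
Base rate for 50.96 is 7%.
Origin Serar qualifies under the Hesara–Serar agreement and 50.96 is covered: preferential rate Free applies instead.
The additional-duty order on 50.96 targets Belia, not Serar; it does not apply.
Duty = $40,858.72 × 0% = $0.00.
Line 2 (09.70, Belia, 3,755 kg, $577,894.50):
Base rate for 09.70 is 14%.
09.70 has an FTA preferential rate, but origin Belia is not Serar; base rate stands.
Duty = $577,894.50 × 14% = $80,905.23.
Line 3 (68.67, Serar, 239 m², $10,625.94):
Base rate for 68.67 is 15.5% + $1.23/m².
Origin Serar is the FTA partner but 68.67 is not on the preference list; base rate stands.
The additional-duty order on 68.67 targets Belia, not Serar; it does not apply.
Duty = $10,625.94 × 15.5% + 239 × $1.23 = $1,940.99.
Total = $0.00 + $80,905.23 + $1,940.99 = $82,846.22.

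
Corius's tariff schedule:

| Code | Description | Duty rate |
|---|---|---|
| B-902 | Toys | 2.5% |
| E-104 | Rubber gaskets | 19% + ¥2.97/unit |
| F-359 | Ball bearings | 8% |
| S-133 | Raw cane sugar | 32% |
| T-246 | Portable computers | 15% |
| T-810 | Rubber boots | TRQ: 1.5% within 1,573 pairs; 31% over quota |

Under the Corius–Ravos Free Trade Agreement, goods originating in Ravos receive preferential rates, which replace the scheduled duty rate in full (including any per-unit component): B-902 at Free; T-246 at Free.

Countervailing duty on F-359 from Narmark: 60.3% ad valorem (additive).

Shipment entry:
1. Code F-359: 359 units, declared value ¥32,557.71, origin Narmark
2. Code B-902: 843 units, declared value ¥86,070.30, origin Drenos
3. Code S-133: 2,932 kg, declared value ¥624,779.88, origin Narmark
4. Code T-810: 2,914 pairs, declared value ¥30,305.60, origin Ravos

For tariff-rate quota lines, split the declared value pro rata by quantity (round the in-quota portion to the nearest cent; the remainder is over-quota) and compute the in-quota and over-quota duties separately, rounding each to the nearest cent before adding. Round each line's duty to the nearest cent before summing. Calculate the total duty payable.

Line 1 (F-359, Narmark, 359 units, ¥32,557.71):
Base rate for F-359 is 8%.
Additional duty on F-359 from Narmark: +60.3%. Applied ad valorem rate: 8% + 60.3% = 68.3%.
Duty = ¥32,557.71 × 68.3% = ¥22,236.92.
Line 2 (B-902, Drenos, 843 units, ¥86,070.30):
Base rate for B-902 is 2.5%.
B-902 has an FTA preferential rate, but origin Drenos is not Ravos; base rate stands.
Duty = ¥86,070.30 × 2.5% = ¥2,151.76.
Line 3 (S-133, Narmark, 2,932 kg, ¥624,779.88):
Base rate for S-133 is 32%.
Duty = ¥624,779.88 × 32% = ¥199,929.56.
Line 4 (T-810, Ravos, 2,914 pairs, ¥30,305.60):
Code T-810 is under a tariff-rate quota (threshold 1,573 pairs). In-quota: 1,573 pairs at 1.5%; over-quota: 1,341 pairs at 31%.
Pro-rata value split: in-quota = ¥30,305.60 × 1,573/2,914 = ¥16,359.20; over-quota = ¥30,305.60 − ¥16,359.20 = ¥13,946.40.
In-quota duty = ¥16,359.20 × 1.5% = ¥245.39. Over-quota duty = ¥13,946.40 × 31% = ¥4,323.38.
Line duty = ¥245.39 + ¥4,323.38 = ¥4,568.77.
Total = ¥22,236.92 + ¥2,151.76 + ¥199,929.56 + ¥4,568.77 = ¥228,887.01.

¥228,887.01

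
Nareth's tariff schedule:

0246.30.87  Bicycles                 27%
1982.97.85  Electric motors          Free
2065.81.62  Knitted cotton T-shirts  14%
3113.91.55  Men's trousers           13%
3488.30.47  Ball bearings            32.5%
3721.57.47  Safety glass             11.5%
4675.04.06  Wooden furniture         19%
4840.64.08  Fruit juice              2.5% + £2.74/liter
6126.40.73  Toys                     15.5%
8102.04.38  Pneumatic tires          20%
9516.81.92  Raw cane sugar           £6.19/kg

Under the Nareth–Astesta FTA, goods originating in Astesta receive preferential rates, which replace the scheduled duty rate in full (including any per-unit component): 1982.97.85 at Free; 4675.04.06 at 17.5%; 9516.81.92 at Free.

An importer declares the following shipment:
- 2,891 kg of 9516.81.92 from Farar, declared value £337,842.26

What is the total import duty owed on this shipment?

Line 1 (9516.81.92, Farar, 2,891 kg, £337,842.26):
Base rate for 9516.81.92 is £6.19/kg.
9516.81.92 has an FTA preferential rate, but origin Farar is not Astesta; base rate stands.
Duty = 2,891 × £6.19 = £17,895.29.

£17,895.29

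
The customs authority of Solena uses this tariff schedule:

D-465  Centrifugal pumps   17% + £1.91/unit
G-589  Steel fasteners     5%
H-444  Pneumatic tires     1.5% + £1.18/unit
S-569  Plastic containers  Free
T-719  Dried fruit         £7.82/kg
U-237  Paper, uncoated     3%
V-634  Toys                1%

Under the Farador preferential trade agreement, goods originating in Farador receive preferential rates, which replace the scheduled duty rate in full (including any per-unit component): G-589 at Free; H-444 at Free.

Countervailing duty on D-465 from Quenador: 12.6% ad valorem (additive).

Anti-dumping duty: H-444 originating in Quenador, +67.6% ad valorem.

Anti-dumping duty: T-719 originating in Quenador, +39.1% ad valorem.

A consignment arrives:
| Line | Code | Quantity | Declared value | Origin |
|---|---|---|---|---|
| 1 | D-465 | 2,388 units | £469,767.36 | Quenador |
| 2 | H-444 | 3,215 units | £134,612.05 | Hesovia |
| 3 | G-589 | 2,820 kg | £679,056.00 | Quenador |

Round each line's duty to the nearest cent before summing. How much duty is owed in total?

£183,377.90

Line 1 (D-465, Quenador, 2,388 units, £469,767.36):
Base rate for D-465 is 17% + £1.91/unit.
Additional duty on D-465 from Quenador: +12.6%. Applied ad valorem rate: 17% + 12.6% = 29.6%.
Duty = £469,767.36 × 29.6% + 2,388 × £1.91 = £143,612.22.
Line 2 (H-444, Hesovia, 3,215 units, £134,612.05):
Base rate for H-444 is 1.5% + £1.18/unit.
H-444 has an FTA preferential rate, but origin Hesovia is not Farador; base rate stands.
The additional-duty order on H-444 targets Quenador, not Hesovia; it does not apply.
Duty = £134,612.05 × 1.5% + 3,215 × £1.18 = £5,812.88.
Line 3 (G-589, Quenador, 2,820 kg, £679,056.00):
Base rate for G-589 is 5%.
G-589 has an FTA preferential rate, but origin Quenador is not Farador; base rate stands.
Duty = £679,056.00 × 5% = £33,952.80.
Total = £143,612.22 + £5,812.88 + £33,952.80 = £183,377.90.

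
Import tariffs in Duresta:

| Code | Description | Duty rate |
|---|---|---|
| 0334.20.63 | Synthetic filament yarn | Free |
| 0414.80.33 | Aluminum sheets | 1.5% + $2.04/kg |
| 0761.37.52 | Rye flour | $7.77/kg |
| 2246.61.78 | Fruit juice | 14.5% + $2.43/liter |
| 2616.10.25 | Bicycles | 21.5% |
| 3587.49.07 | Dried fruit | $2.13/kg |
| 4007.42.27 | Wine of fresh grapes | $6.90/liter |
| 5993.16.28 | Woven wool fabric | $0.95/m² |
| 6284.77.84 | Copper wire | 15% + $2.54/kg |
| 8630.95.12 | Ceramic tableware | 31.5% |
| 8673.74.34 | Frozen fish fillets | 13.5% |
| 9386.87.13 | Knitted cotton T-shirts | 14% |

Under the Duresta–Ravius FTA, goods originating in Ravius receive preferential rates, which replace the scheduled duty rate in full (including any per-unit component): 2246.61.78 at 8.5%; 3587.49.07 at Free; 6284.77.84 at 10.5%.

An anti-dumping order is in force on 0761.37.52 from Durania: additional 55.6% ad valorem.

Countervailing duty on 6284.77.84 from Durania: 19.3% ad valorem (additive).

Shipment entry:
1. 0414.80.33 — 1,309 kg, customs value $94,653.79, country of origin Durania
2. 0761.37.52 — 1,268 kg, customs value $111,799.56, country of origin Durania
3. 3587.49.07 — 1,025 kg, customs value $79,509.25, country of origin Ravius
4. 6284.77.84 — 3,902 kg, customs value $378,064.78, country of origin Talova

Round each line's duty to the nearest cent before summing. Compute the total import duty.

$142,723.89

Line 1 (0414.80.33, Durania, 1,309 kg, $94,653.79):
Base rate for 0414.80.33 is 1.5% + $2.04/kg.
Duty = $94,653.79 × 1.5% + 1,309 × $2.04 = $4,090.17.
Line 2 (0761.37.52, Durania, 1,268 kg, $111,799.56):
Base rate for 0761.37.52 is $7.77/kg.
Additional duty on 0761.37.52 from Durania: +55.6% ad valorem. Applied ad valorem rate = 55.6%.
Duty = $111,799.56 × 55.6% + 1,268 × $7.77 = $72,012.92.
Line 3 (3587.49.07, Ravius, 1,025 kg, $79,509.25):
Base rate for 3587.49.07 is $2.13/kg.
Origin Ravius qualifies under the Duresta–Ravius agreement and 3587.49.07 is covered: preferential rate Free applies instead.
Duty = $79,509.25 × 0% = $0.00.
Line 4 (6284.77.84, Talova, 3,902 kg, $378,064.78):
Base rate for 6284.77.84 is 15% + $2.54/kg.
6284.77.84 has an FTA preferential rate, but origin Talova is not Ravius; base rate stands.
The additional-duty order on 6284.77.84 targets Durania, not Talova; it does not apply.
Duty = $378,064.78 × 15% + 3,902 × $2.54 = $66,620.80.
Total = $4,090.17 + $72,012.92 + $0.00 + $66,620.80 = $142,723.89.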